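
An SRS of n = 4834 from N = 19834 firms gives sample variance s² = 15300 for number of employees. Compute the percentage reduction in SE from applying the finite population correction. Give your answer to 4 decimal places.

13.0358

f = n/N = 4834/19834 = 0.24372290.
SE_no-fpc = √(s²/n) = 1.7790674; SE_fpc = √((1−f)s²/n) = 1.5471516.
Ratio = √(1−f) = 0.86964194. Reduction = 100·(1 − 0.86964194) = 13.0358%.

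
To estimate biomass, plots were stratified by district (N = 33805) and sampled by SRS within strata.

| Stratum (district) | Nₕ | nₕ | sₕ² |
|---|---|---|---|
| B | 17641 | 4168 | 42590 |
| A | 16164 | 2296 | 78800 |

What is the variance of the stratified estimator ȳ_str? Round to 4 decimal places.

8.8574

Var(ȳ_str) = Σₕ Wₕ²(1 − fₕ)sₕ²/nₕ with Wₕ = Nₕ/N, N = 33805.
B: Wₕ = 0.52184588; term = 0.52184588²·(1 − 0.23626779)·42590/4168 = 2.1252281.
A: Wₕ = 0.47815412; term = 0.47815412²·(1 − 0.14204405)·78800/2296 = 6.7321708.
Sum = 8.8573989.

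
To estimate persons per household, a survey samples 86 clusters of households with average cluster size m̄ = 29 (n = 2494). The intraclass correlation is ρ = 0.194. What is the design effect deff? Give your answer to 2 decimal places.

6.43

deff = 1 + (29 − 1)·0.194 = 1 + 5.432 = 6.432.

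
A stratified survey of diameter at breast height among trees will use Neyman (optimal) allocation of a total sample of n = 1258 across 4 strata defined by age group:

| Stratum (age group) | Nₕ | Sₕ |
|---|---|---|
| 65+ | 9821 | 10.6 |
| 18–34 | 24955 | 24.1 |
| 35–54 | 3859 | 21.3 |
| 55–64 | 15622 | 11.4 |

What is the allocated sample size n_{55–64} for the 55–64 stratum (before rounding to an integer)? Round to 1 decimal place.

Neyman allocation: nₕ = n·NₕSₕ / Σⱼ NⱼSⱼ.
Σ NⱼSⱼ = 9821·10.6 + 24955·24.1 + 3859·21.3 + 15622·11.4 = 965805.6.
n_{55–64} = 1258·15622·11.4 / 965805.6 = 232.0.

232.0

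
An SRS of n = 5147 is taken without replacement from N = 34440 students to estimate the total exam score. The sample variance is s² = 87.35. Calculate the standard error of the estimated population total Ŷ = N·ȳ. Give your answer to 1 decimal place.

4137.8

Var(Ŷ) = N²·Var(ȳ) = N²·(1 − n/N)·s²/n.
f = 5147/34440 = 0.14944832; Var(ȳ) = 0.85055168·87.35/5147 = 0.014434756.
Var(Ŷ) = 34440² · 0.014434756 = 1.712126 × 10^7.
SE(Ŷ) = √(1.712126 × 10^7) = 4137.8.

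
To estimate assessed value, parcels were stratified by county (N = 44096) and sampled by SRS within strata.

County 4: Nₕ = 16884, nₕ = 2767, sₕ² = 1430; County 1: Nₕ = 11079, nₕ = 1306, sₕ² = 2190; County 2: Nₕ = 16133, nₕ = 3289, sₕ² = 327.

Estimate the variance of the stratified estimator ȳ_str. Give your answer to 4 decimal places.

0.1673

Var(ȳ_str) = Σₕ Wₕ²(1 − fₕ)sₕ²/nₕ with Wₕ = Nₕ/N, N = 44096.
County 4: Wₕ = 0.38289187; term = 0.38289187²·(1 − 0.16388297)·1430/2767 = 0.063349945.
County 1: Wₕ = 0.25124728; term = 0.25124728²·(1 − 0.11788068)·2190/1306 = 0.093375084.
County 2: Wₕ = 0.36586085; term = 0.36586085²·(1 − 0.20386785)·327/3289 = 0.010594999.
Sum = 0.16732003.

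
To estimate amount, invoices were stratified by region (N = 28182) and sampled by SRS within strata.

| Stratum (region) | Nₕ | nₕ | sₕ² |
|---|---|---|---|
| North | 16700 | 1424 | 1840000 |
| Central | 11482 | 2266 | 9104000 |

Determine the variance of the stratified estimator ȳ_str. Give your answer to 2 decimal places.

Var(ȳ_str) = Σₕ Wₕ²(1 − fₕ)sₕ²/nₕ with Wₕ = Nₕ/N, N = 28182.
North: Wₕ = 0.59257682; term = 0.59257682²·(1 − 0.08526946)·1840000/1424 = 415.04036.
Central: Wₕ = 0.40742318; term = 0.40742318²·(1 − 0.19735238)·9104000/2266 = 535.28951.
Sum = 950.32987.

950.33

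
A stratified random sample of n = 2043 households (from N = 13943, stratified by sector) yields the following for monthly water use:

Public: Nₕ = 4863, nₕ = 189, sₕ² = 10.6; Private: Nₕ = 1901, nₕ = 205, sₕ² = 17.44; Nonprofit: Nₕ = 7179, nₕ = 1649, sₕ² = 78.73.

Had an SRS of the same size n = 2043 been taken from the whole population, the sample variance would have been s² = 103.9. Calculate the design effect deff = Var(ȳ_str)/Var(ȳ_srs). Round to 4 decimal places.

0.4082

Var(ȳ_str) = Σ Wₕ²(1−fₕ)sₕ²/nₕ with Wₕ = Nₕ/13943:
  Public: (4863/13943)²·(1−189/4863)·10.6/189 = 0.0065572929
  Private: (1901/13943)²·(1−205/1901)·17.44/205 = 0.0014108737
  Nonprofit: (7179/13943)²·(1−1649/7179)·78.73/1649 = 0.0097498116
  → Var(ȳ_str) = 0.017717978.
Var(ȳ_srs) = (1 − 2043/13943)·103.9/2043 = 0.043404816.
deff = 0.017717978 / 0.043404816 = 0.4082.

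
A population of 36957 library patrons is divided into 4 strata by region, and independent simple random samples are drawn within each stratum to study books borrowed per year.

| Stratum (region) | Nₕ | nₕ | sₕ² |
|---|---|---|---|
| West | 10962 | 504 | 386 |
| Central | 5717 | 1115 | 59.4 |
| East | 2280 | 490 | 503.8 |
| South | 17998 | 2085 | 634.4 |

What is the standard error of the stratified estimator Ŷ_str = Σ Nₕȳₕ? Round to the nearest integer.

13437

Var(Ŷ_str) = Σₕ Nₕ²(1 − fₕ)sₕ²/nₕ.
West: 10962²·(1 − 504/10962)·386/504 = 8.7800139 × 10^7.
Central: 5717²·(1 − 1115/5717)·59.4/1115 = 1.4016074 × 10^6.
East: 2280²·(1 − 490/2280)·503.8/490 = 4.1961399 × 10^6.
South: 17998²·(1 − 2085/17998)·634.4/2085 = 8.7143184 × 10^7.
Sum = 1.8054107 × 10^8.
SE = √(1.8054107 × 10^8) = 13437.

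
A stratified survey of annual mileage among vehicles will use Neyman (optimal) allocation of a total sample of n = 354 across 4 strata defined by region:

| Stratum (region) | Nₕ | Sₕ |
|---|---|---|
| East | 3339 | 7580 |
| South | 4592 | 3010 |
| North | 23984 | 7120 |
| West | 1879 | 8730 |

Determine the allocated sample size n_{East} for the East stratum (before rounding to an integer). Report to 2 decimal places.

39.59

Neyman allocation: nₕ = n·NₕSₕ / Σⱼ NⱼSⱼ.
Σ NⱼSⱼ = 3339·7580 + 4592·3010 + 23984·7120 + 1879·8730 = 2.2630129 × 10^8.
n_{East} = 354·3339·7580 / (2.2630129 × 10^8) = 39.59.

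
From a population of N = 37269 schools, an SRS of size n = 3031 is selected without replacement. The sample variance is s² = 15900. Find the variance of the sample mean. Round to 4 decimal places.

Under SRS without replacement, Var(ȳ) = (1 − f)·s²/n with f = n/N = 3031/37269 = 0.08132764.
Var(ȳ) = (1 − 0.08132764)·15900/3031 = 0.91867236·5.2457935 = 4.8191654.

4.8192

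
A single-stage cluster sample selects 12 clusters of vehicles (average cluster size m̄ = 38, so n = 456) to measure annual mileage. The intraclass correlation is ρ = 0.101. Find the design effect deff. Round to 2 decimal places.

4.74

deff = 1 + (38 − 1)·0.101 = 1 + 3.737 = 4.737.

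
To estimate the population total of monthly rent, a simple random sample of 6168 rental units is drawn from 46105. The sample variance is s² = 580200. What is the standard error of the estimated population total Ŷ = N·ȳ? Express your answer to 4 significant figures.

416200

Var(Ŷ) = N²·Var(ȳ) = N²·(1 − n/N)·s²/n.
f = 6168/46105 = 0.13378159; Var(ȳ) = 0.86621841·580200/6168 = 81.481829.
Var(Ŷ) = 46105² · 81.481829 = 1.7320356 × 10^11.
SE(Ŷ) = √(1.7320356 × 10^11) = 416200.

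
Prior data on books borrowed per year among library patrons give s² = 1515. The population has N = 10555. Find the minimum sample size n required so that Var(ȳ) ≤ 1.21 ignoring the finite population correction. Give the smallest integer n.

Without fpc, n₀ = s²/D = 1515/1.21 = 1252.0661.
Rounding up, n = 1253.

1253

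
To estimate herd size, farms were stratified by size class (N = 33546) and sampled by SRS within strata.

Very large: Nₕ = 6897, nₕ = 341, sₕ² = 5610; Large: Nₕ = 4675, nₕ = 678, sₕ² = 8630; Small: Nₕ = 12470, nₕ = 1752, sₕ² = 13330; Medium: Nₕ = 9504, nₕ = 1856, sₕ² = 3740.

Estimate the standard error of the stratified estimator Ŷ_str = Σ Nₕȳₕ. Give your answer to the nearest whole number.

Var(Ŷ_str) = Σₕ Nₕ²(1 − fₕ)sₕ²/nₕ.
Very large: 6897²·(1 − 341/6897)·5610/341 = 7.4388817 × 10^8.
Large: 4675²·(1 − 678/4675)·8630/678 = 2.3784655 × 10^8.
Small: 12470²·(1 − 1752/12470)·13330/1752 = 1.0168953 × 10^9.
Medium: 9504²·(1 − 1856/9504)·3740/1856 = 1.4646975 × 10^8.
Sum = 2.1450998 × 10^9.
SE = √(2.1450998 × 10^9) = 46315.

46315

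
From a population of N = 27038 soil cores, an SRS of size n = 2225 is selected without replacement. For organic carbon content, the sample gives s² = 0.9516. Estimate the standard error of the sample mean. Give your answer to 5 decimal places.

Under SRS without replacement, Var(ȳ) = (1 − f)·s²/n with f = n/N = 2225/27038 = 0.08229159.
Var(ȳ) = (1 − 0.08229159)·0.9516/2225 = 0.91770841·4.2768539 × 10^-4 = 3.9249048 × 10^-4.
SE(ȳ) = √(3.9249048 × 10^-4) = 0.01981.

0.01981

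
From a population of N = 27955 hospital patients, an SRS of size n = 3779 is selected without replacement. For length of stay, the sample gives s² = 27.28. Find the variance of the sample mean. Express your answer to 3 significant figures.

0.00624

Under SRS without replacement, Var(ȳ) = (1 − f)·s²/n with f = n/N = 3779/27955 = 0.13518154.
Var(ȳ) = (1 − 0.13518154)·27.28/3779 = 0.86481846·0.007218841 = 0.0062429869.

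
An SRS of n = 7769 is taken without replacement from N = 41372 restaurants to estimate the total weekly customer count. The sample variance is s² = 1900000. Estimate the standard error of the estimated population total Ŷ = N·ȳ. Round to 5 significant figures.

Var(Ŷ) = N²·Var(ȳ) = N²·(1 − n/N)·s²/n.
f = 7769/41372 = 0.18778401; Var(ȳ) = 0.81221599·1900000/7769 = 198.63694.
Var(Ŷ) = 41372² · 198.63694 = 3.3999541 × 10^11.
SE(Ŷ) = √(3.3999541 × 10^11) = 583090.

583090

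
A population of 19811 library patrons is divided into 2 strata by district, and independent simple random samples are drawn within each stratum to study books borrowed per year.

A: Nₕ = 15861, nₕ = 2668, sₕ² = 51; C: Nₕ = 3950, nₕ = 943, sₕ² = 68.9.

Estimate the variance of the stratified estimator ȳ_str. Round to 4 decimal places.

Var(ȳ_str) = Σₕ Wₕ²(1 − fₕ)sₕ²/nₕ with Wₕ = Nₕ/N, N = 19811.
A: Wₕ = 0.80061582; term = 0.80061582²·(1 − 0.16821134)·51/2668 = 0.010191678.
C: Wₕ = 0.19938418; term = 0.19938418²·(1 − 0.23873418)·68.9/943 = 0.0022111859.
Sum = 0.012402864.

0.0124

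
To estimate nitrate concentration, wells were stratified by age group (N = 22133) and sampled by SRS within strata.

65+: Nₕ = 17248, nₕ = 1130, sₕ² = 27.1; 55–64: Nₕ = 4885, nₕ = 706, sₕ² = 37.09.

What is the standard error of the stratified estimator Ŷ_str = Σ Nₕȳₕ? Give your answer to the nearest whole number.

Var(Ŷ_str) = Σₕ Nₕ²(1 − fₕ)sₕ²/nₕ.
65+: 17248²·(1 − 1130/17248)·27.1/1130 = 6.6671579 × 10^6.
55–64: 4885²·(1 − 706/4885)·37.09/706 = 1.0724797 × 10^6.
Sum = 7.7396376 × 10^6.
SE = √(7.7396376 × 10^6) = 2782.

2782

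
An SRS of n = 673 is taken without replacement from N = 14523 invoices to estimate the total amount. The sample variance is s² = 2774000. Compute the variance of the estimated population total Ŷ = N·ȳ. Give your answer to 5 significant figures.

Var(Ŷ) = N²·Var(ȳ) = N²·(1 − n/N)·s²/n.
f = 673/14523 = 0.04634029; Var(ȳ) = 0.95365971·2774000/673 = 3930.8351.
Var(Ŷ) = 14523² · 3930.8351 = 8.2908203 × 10^11.

8.2908 × 10^11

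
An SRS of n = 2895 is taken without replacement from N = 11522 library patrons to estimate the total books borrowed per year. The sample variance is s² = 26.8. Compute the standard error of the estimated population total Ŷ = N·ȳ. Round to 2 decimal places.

959.26

Var(Ŷ) = N²·Var(ȳ) = N²·(1 − n/N)·s²/n.
f = 2895/11522 = 0.25125846; Var(ȳ) = 0.74874154·26.8/2895 = 0.0069313552.
Var(Ŷ) = 11522² · 0.0069313552 = 920182.35.
SE(Ŷ) = √(920182.35) = 959.26.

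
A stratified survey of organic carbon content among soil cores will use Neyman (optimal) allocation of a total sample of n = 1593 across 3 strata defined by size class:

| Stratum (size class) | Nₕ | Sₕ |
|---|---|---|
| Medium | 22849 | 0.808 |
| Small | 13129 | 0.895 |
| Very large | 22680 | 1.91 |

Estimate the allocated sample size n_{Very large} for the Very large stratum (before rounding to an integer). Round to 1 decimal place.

Neyman allocation: nₕ = n·NₕSₕ / Σⱼ NⱼSⱼ.
Σ NⱼSⱼ = 22849·0.808 + 13129·0.895 + 22680·1.91 = 73531.247.
n_{Very large} = 1593·22680·1.91 / 73531.247 = 938.5.

938.5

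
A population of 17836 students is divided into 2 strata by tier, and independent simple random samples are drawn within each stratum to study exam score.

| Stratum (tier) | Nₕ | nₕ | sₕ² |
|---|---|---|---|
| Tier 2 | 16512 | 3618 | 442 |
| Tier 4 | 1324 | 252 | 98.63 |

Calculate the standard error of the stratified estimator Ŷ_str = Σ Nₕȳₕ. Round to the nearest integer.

5154

Var(Ŷ_str) = Σₕ Nₕ²(1 − fₕ)sₕ²/nₕ.
Tier 2: 16512²·(1 − 3618/16512)·442/3618 = 2.6010042 × 10^7.
Tier 4: 1324²·(1 − 252/1324)·98.63/252 = 555509.21.
Sum = 2.6565551 × 10^7.
SE = √(2.6565551 × 10^7) = 5154.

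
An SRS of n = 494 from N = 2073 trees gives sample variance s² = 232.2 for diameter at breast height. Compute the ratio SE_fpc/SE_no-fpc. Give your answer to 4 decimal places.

0.8728

f = n/N = 494/2073 = 0.23830198.
SE_no-fpc = √(s²/n) = 0.68559499; SE_fpc = √((1−f)s²/n) = 0.59835517.
Ratio = √(1−f) = 0.87275313.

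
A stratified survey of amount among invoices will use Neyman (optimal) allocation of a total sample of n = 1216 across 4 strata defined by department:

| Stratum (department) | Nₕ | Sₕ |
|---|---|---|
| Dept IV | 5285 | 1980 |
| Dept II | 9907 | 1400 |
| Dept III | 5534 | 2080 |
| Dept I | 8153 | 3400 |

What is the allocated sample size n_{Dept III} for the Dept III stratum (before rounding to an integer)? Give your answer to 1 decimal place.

Neyman allocation: nₕ = n·NₕSₕ / Σⱼ NⱼSⱼ.
Σ NⱼSⱼ = 5285·1980 + 9907·1400 + 5534·2080 + 8153·3400 = 6.356502 × 10^7.
n_{Dept III} = 1216·5534·2080 / (6.356502 × 10^7) = 220.2.

220.2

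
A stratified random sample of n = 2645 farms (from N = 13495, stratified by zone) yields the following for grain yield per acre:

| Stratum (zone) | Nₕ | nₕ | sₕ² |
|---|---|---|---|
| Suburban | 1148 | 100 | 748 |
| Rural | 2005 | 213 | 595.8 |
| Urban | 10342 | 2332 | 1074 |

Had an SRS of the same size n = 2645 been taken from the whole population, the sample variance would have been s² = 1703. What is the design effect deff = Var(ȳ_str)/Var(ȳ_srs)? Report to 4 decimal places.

0.6068

Var(ȳ_str) = Σ Wₕ²(1−fₕ)sₕ²/nₕ with Wₕ = Nₕ/13495:
  Suburban: (1148/13495)²·(1−100/1148)·748/100 = 0.049415022
  Rural: (2005/13495)²·(1−213/2005)·595.8/213 = 0.05518582
  Urban: (10342/13495)²·(1−2332/10342)·1074/2332 = 0.20949179
  → Var(ȳ_str) = 0.31409263.
Var(ȳ_srs) = (1 − 2645/13495)·1703/2645 = 0.51766145.
deff = 0.31409263 / 0.51766145 = 0.6068.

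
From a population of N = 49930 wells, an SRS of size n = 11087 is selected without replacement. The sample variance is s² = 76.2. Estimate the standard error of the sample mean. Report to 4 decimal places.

0.0731

Under SRS without replacement, Var(ȳ) = (1 − f)·s²/n with f = n/N = 11087/49930 = 0.22205087.
Var(ȳ) = (1 − 0.22205087)·76.2/11087 = 0.77794913·0.0068729142 = 0.0053467776.
SE(ȳ) = √(0.0053467776) = 0.0731.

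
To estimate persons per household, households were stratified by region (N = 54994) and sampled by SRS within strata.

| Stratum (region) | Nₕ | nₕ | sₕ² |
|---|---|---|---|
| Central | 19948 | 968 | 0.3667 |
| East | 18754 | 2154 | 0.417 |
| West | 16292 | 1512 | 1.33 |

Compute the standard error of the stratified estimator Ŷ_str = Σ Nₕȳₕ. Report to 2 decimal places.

Var(Ŷ_str) = Σₕ Nₕ²(1 − fₕ)sₕ²/nₕ.
Central: 19948²·(1 − 968/19948)·0.3667/968 = 143427.07.
East: 18754²·(1 − 2154/18754)·0.417/2154 = 60268.774.
West: 16292²·(1 − 1512/16292)·1.33/1512 = 211811.09.
Sum = 415506.93.
SE = √(415506.93) = 644.60.

644.60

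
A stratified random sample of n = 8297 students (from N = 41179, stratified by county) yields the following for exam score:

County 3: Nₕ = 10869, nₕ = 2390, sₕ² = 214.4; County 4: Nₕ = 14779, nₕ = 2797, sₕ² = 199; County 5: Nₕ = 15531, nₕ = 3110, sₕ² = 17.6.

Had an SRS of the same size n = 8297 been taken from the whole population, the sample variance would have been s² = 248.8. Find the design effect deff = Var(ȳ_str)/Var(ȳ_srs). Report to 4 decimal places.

Var(ȳ_str) = Σ Wₕ²(1−fₕ)sₕ²/nₕ with Wₕ = Nₕ/41179:
  County 3: (10869/41179)²·(1−2390/10869)·214.4/2390 = 0.0048753917
  County 4: (14779/41179)²·(1−2797/14779)·199/2797 = 0.0074299071
  County 5: (15531/41179)²·(1−3110/15531)·17.6/3110 = 6.4380844 × 10^-4
  → Var(ȳ_str) = 0.012949107.
Var(ȳ_srs) = (1 − 8297/41179)·248.8/8297 = 0.023944828.
deff = 0.012949107 / 0.023944828 = 0.5408.

0.5408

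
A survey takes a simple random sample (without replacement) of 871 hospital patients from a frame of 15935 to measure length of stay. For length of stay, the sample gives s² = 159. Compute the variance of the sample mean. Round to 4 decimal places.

0.1726

Under SRS without replacement, Var(ȳ) = (1 − f)·s²/n with f = n/N = 871/15935 = 0.05465955.
Var(ȳ) = (1 − 0.05465955)·159/871 = 0.94534045·0.18254879 = 0.17257076.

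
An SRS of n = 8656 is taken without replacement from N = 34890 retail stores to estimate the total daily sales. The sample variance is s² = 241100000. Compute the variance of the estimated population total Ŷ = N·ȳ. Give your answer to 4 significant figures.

2.549 × 10^13

Var(Ŷ) = N²·Var(ȳ) = N²·(1 − n/N)·s²/n.
f = 8656/34890 = 0.24809401; Var(ȳ) = 0.75190599·241100000/8656 = 20943.223.
Var(Ŷ) = 34890² · 20943.223 = 2.5494439 × 10^13.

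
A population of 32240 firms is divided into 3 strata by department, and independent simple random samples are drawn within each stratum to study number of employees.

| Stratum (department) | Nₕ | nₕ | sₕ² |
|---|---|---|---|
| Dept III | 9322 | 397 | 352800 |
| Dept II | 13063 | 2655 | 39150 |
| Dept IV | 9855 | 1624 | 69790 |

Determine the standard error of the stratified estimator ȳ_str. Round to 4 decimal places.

Var(ȳ_str) = Σₕ Wₕ²(1 − fₕ)sₕ²/nₕ with Wₕ = Nₕ/N, N = 32240.
Dept III: Wₕ = 0.28914392; term = 0.28914392²·(1 − 0.04258743)·352800/397 = 71.13205.
Dept II: Wₕ = 0.40517990; term = 0.40517990²·(1 − 0.20324581)·39150/2655 = 1.9288008.
Dept IV: Wₕ = 0.30567618; term = 0.30567618²·(1 − 0.16478945)·69790/1624 = 3.3537164.
Sum = 76.414567.
SE = √(76.414567) = 8.7415.

8.7415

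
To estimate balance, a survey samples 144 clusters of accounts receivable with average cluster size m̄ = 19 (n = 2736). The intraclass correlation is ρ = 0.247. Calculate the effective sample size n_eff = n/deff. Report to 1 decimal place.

502.4

deff = 1 + (19 − 1)·0.247 = 1 + 4.446 = 5.446.
n_eff = 2736 / 5.446 = 502.4.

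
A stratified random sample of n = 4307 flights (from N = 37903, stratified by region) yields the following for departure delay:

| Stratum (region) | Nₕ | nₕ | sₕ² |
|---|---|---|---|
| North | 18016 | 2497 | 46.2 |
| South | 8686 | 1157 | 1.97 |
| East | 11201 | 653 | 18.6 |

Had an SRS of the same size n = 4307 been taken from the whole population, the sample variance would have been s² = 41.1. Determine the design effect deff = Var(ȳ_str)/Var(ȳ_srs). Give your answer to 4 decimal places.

0.7118

Var(ȳ_str) = Σ Wₕ²(1−fₕ)sₕ²/nₕ with Wₕ = Nₕ/37903:
  North: (18016/37903)²·(1−2497/18016)·46.2/2497 = 0.0036007948
  South: (8686/37903)²·(1−1157/8686)·1.97/1157 = 7.7507337 × 10^-5
  East: (11201/37903)²·(1−653/11201)·18.6/653 = 0.0023424995
  → Var(ȳ_str) = 0.0060208016.
Var(ȳ_srs) = (1 − 4307/37903)·41.1/4307 = 0.0084582582.
deff = 0.0060208016 / 0.0084582582 = 0.7118.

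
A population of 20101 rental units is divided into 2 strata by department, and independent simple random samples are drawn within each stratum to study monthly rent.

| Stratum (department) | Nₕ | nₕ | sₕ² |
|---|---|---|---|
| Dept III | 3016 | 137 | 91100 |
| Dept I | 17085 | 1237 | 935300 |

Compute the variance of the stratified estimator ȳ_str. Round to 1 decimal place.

Var(ȳ_str) = Σₕ Wₕ²(1 − fₕ)sₕ²/nₕ with Wₕ = Nₕ/N, N = 20101.
Dept III: Wₕ = 0.15004229; term = 0.15004229²·(1 − 0.04542440)·91100/137 = 14.290107.
Dept I: Wₕ = 0.84995771; term = 0.84995771²·(1 − 0.07240269)·935300/1237 = 506.68186.
Sum = 520.97197.

521.0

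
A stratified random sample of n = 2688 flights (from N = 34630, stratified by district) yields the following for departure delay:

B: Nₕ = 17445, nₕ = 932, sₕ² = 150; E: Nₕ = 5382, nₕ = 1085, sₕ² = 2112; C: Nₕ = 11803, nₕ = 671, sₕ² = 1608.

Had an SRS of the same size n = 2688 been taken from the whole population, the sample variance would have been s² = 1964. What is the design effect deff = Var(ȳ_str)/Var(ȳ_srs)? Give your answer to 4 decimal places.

0.5026

Var(ȳ_str) = Σ Wₕ²(1−fₕ)sₕ²/nₕ with Wₕ = Nₕ/34630:
  B: (17445/34630)²·(1−932/17445)·150/932 = 0.038660487
  E: (5382/34630)²·(1−1085/5382)·2112/1085 = 0.03753775
  C: (11803/34630)²·(1−671/11803)·1608/671 = 0.26255733
  → Var(ȳ_str) = 0.33875557.
Var(ȳ_srs) = (1 − 2688/34630)·1964/2688 = 0.67394093.
deff = 0.33875557 / 0.67394093 = 0.5026.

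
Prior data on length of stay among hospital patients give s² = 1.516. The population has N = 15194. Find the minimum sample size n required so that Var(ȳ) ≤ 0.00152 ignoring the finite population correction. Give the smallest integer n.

998

Without fpc, n₀ = s²/D = 1.516/0.00152 = 997.3684.
Rounding up, n = 998.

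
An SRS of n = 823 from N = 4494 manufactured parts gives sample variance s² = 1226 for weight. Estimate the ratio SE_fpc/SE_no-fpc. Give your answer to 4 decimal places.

0.9038

f = n/N = 823/4494 = 0.18313307.
SE_no-fpc = √(s²/n) = 1.2205212; SE_fpc = √((1−f)s²/n) = 1.1031155.
Ratio = √(1−f) = 0.90380691.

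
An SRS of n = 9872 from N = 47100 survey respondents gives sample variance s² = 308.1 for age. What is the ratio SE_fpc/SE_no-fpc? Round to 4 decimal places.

0.8890

f = n/N = 9872/47100 = 0.20959660.
SE_no-fpc = √(s²/n) = 0.17666205; SE_fpc = √((1−f)s²/n) = 0.15706075.
Ratio = √(1−f) = 0.88904634.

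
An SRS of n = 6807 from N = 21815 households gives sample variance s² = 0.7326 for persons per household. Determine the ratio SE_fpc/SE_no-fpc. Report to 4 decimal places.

f = n/N = 6807/21815 = 0.31203300.
SE_no-fpc = √(s²/n) = 0.010374223; SE_fpc = √((1−f)s²/n) = 0.0086047723.
Ratio = √(1−f) = 0.82943776.

0.8294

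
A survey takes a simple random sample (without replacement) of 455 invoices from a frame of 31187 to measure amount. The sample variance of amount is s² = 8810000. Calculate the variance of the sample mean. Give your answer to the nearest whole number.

19080

Under SRS without replacement, Var(ȳ) = (1 − f)·s²/n with f = n/N = 455/31187 = 0.01458941.
Var(ȳ) = (1 − 0.01458941)·8810000/455 = 0.98541059·19362.637 = 19080.148.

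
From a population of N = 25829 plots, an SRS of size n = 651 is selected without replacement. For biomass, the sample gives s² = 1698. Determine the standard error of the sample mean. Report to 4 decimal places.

1.5945

Under SRS without replacement, Var(ȳ) = (1 − f)·s²/n with f = n/N = 651/25829 = 0.02520423.
Var(ȳ) = (1 − 0.02520423)·1698/651 = 0.97479577·2.6082949 = 2.5425549.
SE(ȳ) = √(2.5425549) = 1.5945.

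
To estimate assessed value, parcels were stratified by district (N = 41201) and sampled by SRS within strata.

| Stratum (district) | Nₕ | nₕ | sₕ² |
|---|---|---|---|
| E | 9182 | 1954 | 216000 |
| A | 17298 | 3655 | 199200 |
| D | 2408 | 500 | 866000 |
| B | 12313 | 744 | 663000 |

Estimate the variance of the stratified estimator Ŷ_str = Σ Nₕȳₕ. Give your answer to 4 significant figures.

Var(Ŷ_str) = Σₕ Nₕ²(1 − fₕ)sₕ²/nₕ.
E: 9182²·(1 − 1954/9182)·216000/1954 = 7.3364274 × 10^9.
A: 17298²·(1 − 3655/17298)·199200/3655 = 1.2861977 × 10^10.
D: 2408²·(1 − 500/2408)·866000/500 = 7.9576116 × 10^9.
B: 12313²·(1 − 744/12313)·663000/744 = 1.2694053 × 10^11.
Sum = 1.5509655 × 10^11.

1.551 × 10^11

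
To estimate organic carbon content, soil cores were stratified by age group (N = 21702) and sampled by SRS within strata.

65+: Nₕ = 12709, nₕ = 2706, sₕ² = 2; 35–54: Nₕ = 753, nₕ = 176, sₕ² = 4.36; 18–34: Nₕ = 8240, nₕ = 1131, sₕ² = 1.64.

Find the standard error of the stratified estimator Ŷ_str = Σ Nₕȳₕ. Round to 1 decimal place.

Var(Ŷ_str) = Σₕ Nₕ²(1 − fₕ)sₕ²/nₕ.
65+: 12709²·(1 − 2706/12709)·2/2706 = 93960.183.
35–54: 753²·(1 − 176/753)·4.36/176 = 10763.279.
18–34: 8240²·(1 − 1131/8240)·1.64/1131 = 84940.922.
Sum = 189664.38.
SE = √(189664.38) = 435.5.

435.5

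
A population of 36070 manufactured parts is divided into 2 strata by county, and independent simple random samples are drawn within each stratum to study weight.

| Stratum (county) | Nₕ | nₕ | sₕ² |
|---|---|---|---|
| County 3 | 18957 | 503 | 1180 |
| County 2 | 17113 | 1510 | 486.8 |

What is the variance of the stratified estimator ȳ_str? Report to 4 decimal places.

0.6969

Var(ȳ_str) = Σₕ Wₕ²(1 − fₕ)sₕ²/nₕ with Wₕ = Nₕ/N, N = 36070.
County 3: Wₕ = 0.52556141; term = 0.52556141²·(1 − 0.02653373)·1180/503 = 0.63078574.
County 2: Wₕ = 0.47443859; term = 0.47443859²·(1 − 0.08823701)·486.8/1510 = 0.066163062.
Sum = 0.6969488.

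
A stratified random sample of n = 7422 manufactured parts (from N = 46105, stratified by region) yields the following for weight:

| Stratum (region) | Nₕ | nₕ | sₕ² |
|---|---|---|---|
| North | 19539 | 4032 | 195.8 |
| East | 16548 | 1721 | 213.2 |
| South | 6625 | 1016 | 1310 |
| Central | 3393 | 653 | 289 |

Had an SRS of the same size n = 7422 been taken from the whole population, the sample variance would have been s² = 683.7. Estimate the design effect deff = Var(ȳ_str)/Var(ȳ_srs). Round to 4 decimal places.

Var(ȳ_str) = Σ Wₕ²(1−fₕ)sₕ²/nₕ with Wₕ = Nₕ/46105:
  North: (19539/46105)²·(1−4032/19539)·195.8/4032 = 0.0069219145
  East: (16548/46105)²·(1−1721/16548)·213.2/1721 = 0.014299112
  South: (6625/46105)²·(1−1016/6625)·1310/1016 = 0.022539945
  Central: (3393/46105)²·(1−653/3393)·289/653 = 0.0019356331
  → Var(ȳ_str) = 0.045696605.
Var(ȳ_srs) = (1 − 7422/46105)·683.7/7422 = 0.077288833.
deff = 0.045696605 / 0.077288833 = 0.5912.

0.5912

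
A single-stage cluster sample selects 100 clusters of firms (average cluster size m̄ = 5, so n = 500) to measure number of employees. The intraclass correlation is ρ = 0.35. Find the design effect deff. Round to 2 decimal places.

deff = 1 + (5 − 1)·0.35 = 1 + 1.4 = 2.4.

2.40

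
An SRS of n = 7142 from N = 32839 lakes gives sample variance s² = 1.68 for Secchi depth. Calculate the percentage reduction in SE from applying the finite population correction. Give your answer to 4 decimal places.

f = n/N = 7142/32839 = 0.21748531.
SE_no-fpc = √(s²/n) = 0.015337152; SE_fpc = √((1−f)s²/n) = 0.013567223.
Ratio = √(1−f) = 0.88459861. Reduction = 100·(1 − 0.88459861) = 11.5401%.

11.5401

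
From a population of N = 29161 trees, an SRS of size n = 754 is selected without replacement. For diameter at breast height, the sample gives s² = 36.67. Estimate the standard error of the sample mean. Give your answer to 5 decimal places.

0.21766

Under SRS without replacement, Var(ȳ) = (1 − f)·s²/n with f = n/N = 754/29161 = 0.02585645.
Var(ȳ) = (1 − 0.02585645)·36.67/754 = 0.97414355·0.048633952 = 0.047376451.
SE(ȳ) = √(0.047376451) = 0.21766.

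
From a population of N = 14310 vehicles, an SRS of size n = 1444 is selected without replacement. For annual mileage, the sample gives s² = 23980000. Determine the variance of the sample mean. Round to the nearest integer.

14931

Under SRS without replacement, Var(ȳ) = (1 − f)·s²/n with f = n/N = 1444/14310 = 0.10090846.
Var(ȳ) = (1 − 0.10090846)·23980000/1444 = 0.89909154·16606.648 = 14930.897.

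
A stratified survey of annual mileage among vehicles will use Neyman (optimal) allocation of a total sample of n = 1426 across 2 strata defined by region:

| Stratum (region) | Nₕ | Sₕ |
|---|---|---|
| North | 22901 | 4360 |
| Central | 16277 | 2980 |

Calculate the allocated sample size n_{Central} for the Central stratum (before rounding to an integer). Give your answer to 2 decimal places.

466.24

Neyman allocation: nₕ = n·NₕSₕ / Σⱼ NⱼSⱼ.
Σ NⱼSⱼ = 22901·4360 + 16277·2980 = 1.4835382 × 10^8.
n_{Central} = 1426·16277·2980 / (1.4835382 × 10^8) = 466.24.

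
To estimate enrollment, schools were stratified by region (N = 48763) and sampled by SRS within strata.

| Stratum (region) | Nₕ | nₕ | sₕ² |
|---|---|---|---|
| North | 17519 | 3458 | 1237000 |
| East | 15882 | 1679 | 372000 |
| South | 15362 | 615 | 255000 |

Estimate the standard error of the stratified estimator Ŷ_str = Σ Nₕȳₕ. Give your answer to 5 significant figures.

481690

Var(Ŷ_str) = Σₕ Nₕ²(1 − fₕ)sₕ²/nₕ.
North: 17519²·(1 − 3458/17519)·1237000/3458 = 8.8119136 × 10^10.
East: 15882²·(1 − 1679/15882)·372000/1679 = 4.9977845 × 10^10.
South: 15362²·(1 − 615/15362)·255000/615 = 9.3932635 × 10^10.
Sum = 2.3202962 × 10^11.
SE = √(2.3202962 × 10^11) = 481690.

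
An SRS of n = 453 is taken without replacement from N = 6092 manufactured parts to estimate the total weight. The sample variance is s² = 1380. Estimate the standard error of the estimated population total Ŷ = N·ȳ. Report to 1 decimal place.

Var(Ŷ) = N²·Var(ȳ) = N²·(1 − n/N)·s²/n.
f = 453/6092 = 0.07435982; Var(ȳ) = 0.92564018·1380/453 = 2.819831.
Var(Ŷ) = 6092² · 2.819831 = 1.0465088 × 10^8.
SE(Ŷ) = √(1.0465088 × 10^8) = 10229.9.

10229.9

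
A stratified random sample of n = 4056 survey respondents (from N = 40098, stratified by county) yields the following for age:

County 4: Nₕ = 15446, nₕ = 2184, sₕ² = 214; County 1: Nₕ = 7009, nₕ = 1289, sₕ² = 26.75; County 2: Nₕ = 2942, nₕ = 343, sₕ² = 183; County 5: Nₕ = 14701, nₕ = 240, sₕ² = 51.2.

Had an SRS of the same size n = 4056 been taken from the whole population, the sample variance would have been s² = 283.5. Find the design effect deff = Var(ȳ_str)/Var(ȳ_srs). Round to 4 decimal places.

0.6963

Var(ȳ_str) = Σ Wₕ²(1−fₕ)sₕ²/nₕ with Wₕ = Nₕ/40098:
  County 4: (15446/40098)²·(1−2184/15446)·214/2184 = 0.012483627
  County 1: (7009/40098)²·(1−1289/7009)·26.75/1289 = 5.1746089 × 10^-4
  County 2: (2942/40098)²·(1−343/2942)·183/343 = 0.0025372338
  County 5: (14701/40098)²·(1−240/14701)·51.2/240 = 0.028207104
  → Var(ȳ_str) = 0.043745426.
Var(ȳ_srs) = (1 − 4056/40098)·283.5/4056 = 0.062826272.
deff = 0.043745426 / 0.062826272 = 0.6963.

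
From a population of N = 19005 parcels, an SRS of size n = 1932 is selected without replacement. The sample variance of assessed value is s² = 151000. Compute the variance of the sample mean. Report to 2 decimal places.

Under SRS without replacement, Var(ȳ) = (1 − f)·s²/n with f = n/N = 1932/19005 = 0.10165746.
Var(ȳ) = (1 − 0.10165746)·151000/1932 = 0.89834254·78.15735 = 70.212072.

70.21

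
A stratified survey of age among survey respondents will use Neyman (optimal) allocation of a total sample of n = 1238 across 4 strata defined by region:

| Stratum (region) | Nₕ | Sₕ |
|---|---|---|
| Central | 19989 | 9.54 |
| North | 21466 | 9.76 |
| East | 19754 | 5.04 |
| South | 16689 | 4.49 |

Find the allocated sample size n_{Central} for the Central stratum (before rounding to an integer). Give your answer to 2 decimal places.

410.79

Neyman allocation: nₕ = n·NₕSₕ / Σⱼ NⱼSⱼ.
Σ NⱼSⱼ = 19989·9.54 + 21466·9.76 + 19754·5.04 + 16689·4.49 = 574696.99.
n_{Central} = 1238·19989·9.54 / 574696.99 = 410.79.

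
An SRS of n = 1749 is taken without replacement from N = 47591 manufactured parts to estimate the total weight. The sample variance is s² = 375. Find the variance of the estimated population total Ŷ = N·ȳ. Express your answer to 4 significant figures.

4.678 × 10^8

Var(Ŷ) = N²·Var(ȳ) = N²·(1 − n/N)·s²/n.
f = 1749/47591 = 0.03675065; Var(ȳ) = 0.96324935·375/1749 = 0.20652859.
Var(Ŷ) = 47591² · 0.20652859 = 4.6776728 × 10^8.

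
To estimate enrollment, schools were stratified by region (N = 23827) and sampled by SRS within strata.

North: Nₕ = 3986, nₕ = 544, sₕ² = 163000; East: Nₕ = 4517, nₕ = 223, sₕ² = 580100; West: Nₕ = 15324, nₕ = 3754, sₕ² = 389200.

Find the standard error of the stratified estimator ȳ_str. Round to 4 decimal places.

11.3354

Var(ȳ_str) = Σₕ Wₕ²(1 − fₕ)sₕ²/nₕ with Wₕ = Nₕ/N, N = 23827.
North: Wₕ = 0.16728921; term = 0.16728921²·(1 − 0.13647767)·163000/544 = 7.2409931.
East: Wₕ = 0.18957485; term = 0.18957485²·(1 − 0.04936905)·580100/223 = 88.87332.
West: Wₕ = 0.64313594; term = 0.64313594²·(1 − 0.24497520)·389200/3754 = 32.377651.
Sum = 128.49196.
SE = √(128.49196) = 11.3354.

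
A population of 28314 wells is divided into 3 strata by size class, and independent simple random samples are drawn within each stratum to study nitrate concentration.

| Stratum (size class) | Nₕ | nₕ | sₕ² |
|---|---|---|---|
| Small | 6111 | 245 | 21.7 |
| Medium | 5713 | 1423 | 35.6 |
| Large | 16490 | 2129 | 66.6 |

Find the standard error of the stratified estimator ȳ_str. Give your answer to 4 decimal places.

0.1182

Var(ȳ_str) = Σₕ Wₕ²(1 − fₕ)sₕ²/nₕ with Wₕ = Nₕ/N, N = 28314.
Small: Wₕ = 0.21582962; term = 0.21582962²·(1 − 0.04009164)·21.7/245 = 0.0039604591.
Medium: Wₕ = 0.20177297; term = 0.20177297²·(1 − 0.24908104)·35.6/1423 = 7.6482867 × 10^-4.
Large: Wₕ = 0.58239740; term = 0.58239740²·(1 − 0.12910855)·66.6/2129 = 0.0092406272.
Sum = 0.013965915.
SE = √(0.013965915) = 0.1182.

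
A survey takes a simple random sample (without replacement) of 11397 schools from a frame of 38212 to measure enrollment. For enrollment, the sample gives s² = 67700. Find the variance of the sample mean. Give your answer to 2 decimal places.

Under SRS without replacement, Var(ȳ) = (1 − f)·s²/n with f = n/N = 11397/38212 = 0.29825709.
Var(ȳ) = (1 − 0.29825709)·67700/11397 = 0.70174291·5.9401597 = 4.1684649.

4.17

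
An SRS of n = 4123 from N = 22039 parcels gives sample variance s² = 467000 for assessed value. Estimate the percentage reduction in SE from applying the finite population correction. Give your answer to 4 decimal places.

f = n/N = 4123/22039 = 0.18707745.
SE_no-fpc = √(s²/n) = 10.642699; SE_fpc = √((1−f)s²/n) = 9.5956933.
Ratio = √(1−f) = 0.90162217. Reduction = 100·(1 − 0.90162217) = 9.8378%.

9.8378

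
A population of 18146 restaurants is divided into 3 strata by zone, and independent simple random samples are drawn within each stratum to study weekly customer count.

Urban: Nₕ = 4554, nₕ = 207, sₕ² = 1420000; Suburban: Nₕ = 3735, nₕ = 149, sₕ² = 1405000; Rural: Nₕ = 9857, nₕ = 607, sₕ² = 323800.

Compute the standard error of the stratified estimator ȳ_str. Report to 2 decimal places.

Var(ȳ_str) = Σₕ Wₕ²(1 − fₕ)sₕ²/nₕ with Wₕ = Nₕ/N, N = 18146.
Urban: Wₕ = 0.25096440; term = 0.25096440²·(1 − 0.04545455)·1420000/207 = 412.41918.
Suburban: Wₕ = 0.20583049; term = 0.20583049²·(1 − 0.03989290)·1405000/149 = 383.55631.
Rural: Wₕ = 0.54320511; term = 0.54320511²·(1 − 0.06158060)·323800/607 = 147.711.
Sum = 943.68649.
SE = √(943.68649) = 30.72.

30.72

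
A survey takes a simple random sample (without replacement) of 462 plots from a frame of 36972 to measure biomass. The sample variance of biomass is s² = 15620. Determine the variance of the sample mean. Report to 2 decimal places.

33.39

Under SRS without replacement, Var(ȳ) = (1 − f)·s²/n with f = n/N = 462/36972 = 0.01249594.
Var(ȳ) = (1 − 0.01249594)·15620/462 = 0.98750406·33.809524 = 33.387042.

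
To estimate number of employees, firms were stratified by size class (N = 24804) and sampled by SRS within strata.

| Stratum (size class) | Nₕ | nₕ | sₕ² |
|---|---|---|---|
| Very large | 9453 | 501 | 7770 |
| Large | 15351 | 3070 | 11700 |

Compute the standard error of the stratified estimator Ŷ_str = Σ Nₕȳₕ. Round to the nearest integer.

45066

Var(Ŷ_str) = Σₕ Nₕ²(1 − fₕ)sₕ²/nₕ.
Very large: 9453²·(1 − 501/9453)·7770/501 = 1.3124206 × 10^9.
Large: 15351²·(1 − 3070/15351)·11700/3070 = 7.184853 × 10^8.
Sum = 2.0309059 × 10^9.
SE = √(2.0309059 × 10^9) = 45066.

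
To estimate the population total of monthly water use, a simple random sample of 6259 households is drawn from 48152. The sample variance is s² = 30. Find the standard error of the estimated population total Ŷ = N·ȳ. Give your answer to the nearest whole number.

Var(Ŷ) = N²·Var(ȳ) = N²·(1 − n/N)·s²/n.
f = 6259/48152 = 0.12998422; Var(ȳ) = 0.87001578·30/6259 = 0.0041700709.
Var(Ŷ) = 48152² · 0.0041700709 = 9.6687894 × 10^6.
SE(Ŷ) = √(9.6687894 × 10^6) = 3109.

3109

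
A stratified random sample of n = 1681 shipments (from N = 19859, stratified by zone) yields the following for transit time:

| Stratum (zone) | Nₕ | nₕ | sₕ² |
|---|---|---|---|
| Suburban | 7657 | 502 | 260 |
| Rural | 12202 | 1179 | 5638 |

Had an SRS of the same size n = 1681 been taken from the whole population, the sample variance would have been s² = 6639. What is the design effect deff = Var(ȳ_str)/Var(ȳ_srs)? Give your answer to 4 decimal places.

Var(ȳ_str) = Σ Wₕ²(1−fₕ)sₕ²/nₕ with Wₕ = Nₕ/19859:
  Suburban: (7657/19859)²·(1−502/7657)·260/502 = 0.071948735
  Rural: (12202/19859)²·(1−1179/12202)·5638/1179 = 1.6309
  → Var(ȳ_str) = 1.7028487.
Var(ȳ_srs) = (1 − 1681/19859)·6639/1681 = 3.615128.
deff = 1.7028487 / 3.615128 = 0.4710.

0.4710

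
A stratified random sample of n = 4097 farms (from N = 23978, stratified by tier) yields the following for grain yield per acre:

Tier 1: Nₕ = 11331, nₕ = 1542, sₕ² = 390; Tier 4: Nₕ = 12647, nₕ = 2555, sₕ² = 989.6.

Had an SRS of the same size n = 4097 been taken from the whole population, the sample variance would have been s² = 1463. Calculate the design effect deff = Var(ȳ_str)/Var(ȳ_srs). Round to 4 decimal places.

0.4552

Var(ȳ_str) = Σ Wₕ²(1−fₕ)sₕ²/nₕ with Wₕ = Nₕ/23978:
  Tier 1: (11331/23978)²·(1−1542/11331)·390/1542 = 0.048793378
  Tier 4: (12647/23978)²·(1−2555/12647)·989.6/2555 = 0.085982017
  → Var(ȳ_str) = 0.1347754.
Var(ȳ_srs) = (1 − 4097/23978)·1463/4097 = 0.29607629.
deff = 0.1347754 / 0.29607629 = 0.4552.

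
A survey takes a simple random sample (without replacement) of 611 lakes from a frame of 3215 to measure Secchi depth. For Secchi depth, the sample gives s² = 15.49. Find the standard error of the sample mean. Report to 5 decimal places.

Under SRS without replacement, Var(ȳ) = (1 − f)·s²/n with f = n/N = 611/3215 = 0.19004666.
Var(ȳ) = (1 − 0.19004666)·15.49/611 = 0.80995334·0.025351882 = 0.020533842.
SE(ȳ) = √(0.020533842) = 0.14330.

0.14330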